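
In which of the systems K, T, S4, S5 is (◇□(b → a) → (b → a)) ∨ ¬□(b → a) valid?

K-tableau for the negation ¬((◇□(b → a) → (b → a)) ∨ ¬□(b → a)):
1. ¬((◇□(b → a) → (b → a)) ∨ ¬□(b → a)), u
2. ¬(◇□(b → a) → (b → a)), u
3. □(b → a), u
4. ◇□(b → a), u
5. ¬(b → a), u
6. b, u
7. ¬a, u
8. □(b → a), v
9. b → a, v
10. a, v
Accessibility: uRv
Complete open branch: countermodel on a K-frame, so not valid in K.
T-tableau for the negation ¬((◇□(b → a) → (b → a)) ∨ ¬□(b → a)):
1. ¬((◇□(b → a) → (b → a)) ∨ ¬□(b → a)), u
2. ¬(◇□(b → a) → (b → a)), u
3. □(b → a), u
4. ◇□(b → a), u
5. ¬(b → a), u
6. b, u
7. ¬a, u
8. b → a, u
9. a, u
Accessibility: uRu
Branch closes: a and ¬a both at u.
Every branch closes (one shown): valid in T, hence also in S4, S5 (every theorem of T is a theorem of S4 and S5).

T, S4, S5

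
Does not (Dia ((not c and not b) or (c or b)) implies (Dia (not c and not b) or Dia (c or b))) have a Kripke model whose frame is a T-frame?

1. not (Dia ((not c and not b) or (c or b)) implies (Dia (not c and not b) or Dia (c or b))), 0
2. Dia ((not c and not b) or (c or b)), 0
3. not (Dia (not c and not b) or Dia (c or b)), 0
4. not Dia (not c and not b), 0
5. not Dia (c or b), 0
6. not (not c and not b), 0
7. not (c or b), 0
8. not c, 0
9. not b, 0
10. b, 0
Accessibility: 0R0
Branch closes: b and not b both at 0.
All branches of the tableau close; one closing branch shown above.

Unsatisfiable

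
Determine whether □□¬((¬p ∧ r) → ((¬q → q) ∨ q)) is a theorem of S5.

No, not valid

Tableau for the negation ¬□□¬((¬p ∧ r) → ((¬q → q) ∨ q)):
1. ¬□□¬((¬p ∧ r) → ((¬q → q) ∨ q)), w0
2. ¬□¬((¬p ∧ r) → ((¬q → q) ∨ q)), w1
3. (¬p ∧ r) → ((¬q → q) ∨ q), w2
4. (¬q → q) ∨ q, w2
5. q, w2
Accessibility: w0Rw0, w0Rw1, w0Rw2, w1Rw0, w1Rw1, w1Rw2, w2Rw0, w2Rw1, w2Rw2
The negation has an open branch (countermodel exists).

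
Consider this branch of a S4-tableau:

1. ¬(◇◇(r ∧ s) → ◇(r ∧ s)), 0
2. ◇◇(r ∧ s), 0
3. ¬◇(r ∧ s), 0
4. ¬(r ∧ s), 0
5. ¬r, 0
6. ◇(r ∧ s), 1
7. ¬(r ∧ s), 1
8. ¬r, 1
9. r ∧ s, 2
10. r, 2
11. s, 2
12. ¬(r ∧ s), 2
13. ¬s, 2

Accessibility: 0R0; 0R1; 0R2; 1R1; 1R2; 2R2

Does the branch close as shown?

Closed

Both s and ¬s appear at 2.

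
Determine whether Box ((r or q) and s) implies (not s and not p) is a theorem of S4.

Invalid (countermodel exists)

Tableau for the negation not (Box ((r or q) and s) implies (not s and not p)):
1. not (Box ((r or q) and s) implies (not s and not p)), 0
2. Box ((r or q) and s), 0   [neg-implies-rule on 1]
3. not (not s and not p), 0   [neg-implies-rule on 1]
4. (r or q) and s, 0   [Box-rule on 2 via 0R0]
5. r or q, 0   [and-rule on 4]
6. s, 0   [and-rule on 4]
7. p, 0   [neg-and-rule on 3 (branches; this branch)]
8. q, 0   [or-rule on 5 (branches; this branch)]
Accessibility: 0R0
The negation has an open branch (countermodel exists).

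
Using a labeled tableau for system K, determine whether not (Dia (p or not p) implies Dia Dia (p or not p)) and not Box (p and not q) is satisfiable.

1. not (Dia (p or not p) implies Dia Dia (p or not p)) and not Box (p and not q), u
2. not (Dia (p or not p) implies Dia Dia (p or not p)), u   [and-rule on 1]
3. not Box (p and not q), u   [and-rule on 1]
4. Dia (p or not p), u   [neg-implies-rule on 2]
5. not Dia Dia (p or not p), u   [neg-implies-rule on 2]
6. not (p and not q), v   [neg-Box-rule on 3: fresh world v, uRv]
7. not Dia (p or not p), v   [neg-Dia-rule on 5 via uRv]
8. q, v   [neg-and-rule on 6 (branches; this branch)]
9. p or not p, w   [Dia-rule on 4: fresh world w, uRw]
10. not Dia (p or not p), w   [neg-Dia-rule on 5 via uRw]
11. not p, w   [or-rule on 9 (branches; this branch)]
Accessibility: uRv, uRw

Yes, satisfiable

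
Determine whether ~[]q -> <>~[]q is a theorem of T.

Yes, valid

Tableau for the negation ~(~[]q -> <>~[]q):
1. ~(~[]q -> <>~[]q), w0
2. ~[]q, w0   [~->-rule on 1]
3. ~<>~[]q, w0   [~->-rule on 1]
4. []q, w0   [~<>-rule on 3 via w0Rw0]
5. q, w0   [[]-rule on 4 via w0Rw0]
6. ~q, w1   [~[]-rule on 2: fresh world w1, w0Rw1]
7. []q, w1   [~<>-rule on 3 via w0Rw1]
8. q, w1   [[]-rule on 4 via w0Rw1]
Accessibility: w0Rw0, w0Rw1, w1Rw1
Branch closes: q and ~q both at w1.
All branches of the negation close; one closing branch shown above.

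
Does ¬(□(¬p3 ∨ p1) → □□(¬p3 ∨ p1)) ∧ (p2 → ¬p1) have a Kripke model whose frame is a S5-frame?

No, unsatisfiable

1. ¬(□(¬p3 ∨ p1) → □□(¬p3 ∨ p1)) ∧ (p2 → ¬p1), u
2. ¬(□(¬p3 ∨ p1) → □□(¬p3 ∨ p1)), u
3. p2 → ¬p1, u
4. □(¬p3 ∨ p1), u
5. ¬□□(¬p3 ∨ p1), u
6. ¬p3 ∨ p1, u
7. ¬p1, u
8. ¬p3, u
9. ¬□(¬p3 ∨ p1), v
10. ¬p3 ∨ p1, v
11. p1, v
12. ¬(¬p3 ∨ p1), w
13. p3, w
14. ¬p1, w
15. ¬p3 ∨ p1, w
16. p1, w
Accessibility: uRu, uRv, uRw, vRu, vRv, vRw, wRu, wRv, wRw
Branch closes: p1 and ¬p1 both at w.
All branches of the tableau close; one closing branch shown above.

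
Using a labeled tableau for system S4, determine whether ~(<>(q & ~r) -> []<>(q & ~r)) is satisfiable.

Yes, satisfiable

1. ~(<>(q & ~r) -> []<>(q & ~r)), 0
2. <>(q & ~r), 0   [~->-rule on 1]
3. ~[]<>(q & ~r), 0   [~->-rule on 1]
4. q & ~r, 1   [<>-rule on 2: fresh world 1, 0R1]
5. q, 1   [&-rule on 4]
6. ~r, 1   [&-rule on 4]
7. ~<>(q & ~r), 2   [~[]-rule on 3: fresh world 2, 0R2]
8. ~(q & ~r), 2   [~<>-rule on 7 via 2R2]
9. r, 2   [~&-rule on 8 (branches; this branch)]
Accessibility: 0R0, 0R1, 0R2, 1R1, 2R2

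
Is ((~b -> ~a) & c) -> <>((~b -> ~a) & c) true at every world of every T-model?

Tableau for the negation ~(((~b -> ~a) & c) -> <>((~b -> ~a) & c)):
1. ~(((~b -> ~a) & c) -> <>((~b -> ~a) & c)), w0
2. (~b -> ~a) & c, w0   [~->-rule on 1]
3. ~<>((~b -> ~a) & c), w0   [~->-rule on 1]
4. ~b -> ~a, w0   [&-rule on 2]
5. c, w0   [&-rule on 2]
6. ~((~b -> ~a) & c), w0   [~<>-rule on 3 via w0Rw0]
7. ~a, w0   [->-rule on 4 (branches; this branch)]
8. ~(~b -> ~a), w0   [~&-rule on 6 (branches; this branch)]
9. ~b, w0   [~->-rule on 8]
10. a, w0   [~->-rule on 8]
Accessibility: w0Rw0
Branch closes: a and ~a both at w0.
Every branch of the negation's tableau closes; the branch above is one of them.

Valid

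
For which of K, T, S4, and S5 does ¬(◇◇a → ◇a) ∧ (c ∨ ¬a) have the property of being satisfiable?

K, T

S4-tableau for the formula:
1. ¬(◇◇a → ◇a) ∧ (c ∨ ¬a), 0
2. ¬(◇◇a → ◇a), 0
3. c ∨ ¬a, 0
4. ◇◇a, 0
5. ¬◇a, 0
6. ¬a, 0
7. ◇a, 1
8. ¬a, 1
9. a, 2
10. ¬a, 2
Accessibility: 0R0, 0R1, 0R2, 1R1, 1R2, 2R2
Branch closes: a and ¬a both at 2.
Every branch closes (one shown): unsatisfiable in S4, hence also in S5 (every S5-frame is an S4-frame).
T-tableau for the formula:
1. ¬(◇◇a → ◇a) ∧ (c ∨ ¬a), 0
2. ¬(◇◇a → ◇a), 0
3. c ∨ ¬a, 0
4. ◇◇a, 0
5. ¬◇a, 0
6. ¬a, 0
7. ◇a, 1
8. ¬a, 1
9. a, 2
Accessibility: 0R0, 0R1, 1R1, 1R2, 2R2
Complete open branch: satisfiable in T, hence also in K (this T-model is also a K-model).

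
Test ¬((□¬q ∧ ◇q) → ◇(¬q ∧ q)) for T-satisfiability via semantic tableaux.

Unsatisfiable (every branch closes)

1. ¬((□¬q ∧ ◇q) → ◇(¬q ∧ q)), 0
2. □¬q ∧ ◇q, 0
3. ¬◇(¬q ∧ q), 0
4. □¬q, 0
5. ◇q, 0
6. ¬(¬q ∧ q), 0
7. ¬q, 0
8. q, 1
9. ¬(¬q ∧ q), 1
10. ¬q, 1
Accessibility: 0R0, 0R1, 1R1
Branch closes: q and ¬q both at 1.
(One branch shown.) All branches close.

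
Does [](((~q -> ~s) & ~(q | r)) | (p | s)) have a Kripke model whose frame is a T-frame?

Satisfiable (open branch found)

1. [](((~q -> ~s) & ~(q | r)) | (p | s)), 0
2. ((~q -> ~s) & ~(q | r)) | (p | s), 0   [[]-rule on 1 via 0R0]
3. p | s, 0   [|-rule on 2 (branches; this branch)]
4. s, 0   [|-rule on 3 (branches; this branch)]
Accessibility: 0R0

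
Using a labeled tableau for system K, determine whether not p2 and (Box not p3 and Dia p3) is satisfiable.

Unsatisfiable

1. not p2 and (Box not p3 and Dia p3), w0
2. not p2, w0
3. Box not p3 and Dia p3, w0
4. Box not p3, w0
5. Dia p3, w0
6. p3, w1
7. not p3, w1
Accessibility: w0Rw1
Branch closes: p3 and not p3 both at w1.
All branches of the tableau close; one closing branch shown above.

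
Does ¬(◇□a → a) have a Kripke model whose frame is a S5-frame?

1. ¬(◇□a → a), u
2. ◇□a, u   [¬→-rule on 1]
3. ¬a, u   [¬→-rule on 1]
4. □a, v   [◇-rule on 2: fresh world v, uRv]
5. a, u   [□-rule on 4 via vRu]
Accessibility: uRu, uRv, vRu, vRv
Branch closes: a and ¬a both at u.
All branches of the tableau close; one closing branch shown above.

No, unsatisfiable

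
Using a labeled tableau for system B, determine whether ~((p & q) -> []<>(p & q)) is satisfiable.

Unsatisfiable (every branch closes)

1. ~((p & q) -> []<>(p & q)), w0
2. p & q, w0   [~->-rule on 1]
3. ~[]<>(p & q), w0   [~->-rule on 1]
4. p, w0   [&-rule on 2]
5. q, w0   [&-rule on 2]
6. ~<>(p & q), w1   [~[]-rule on 3: fresh world w1, w0Rw1]
7. ~(p & q), w0   [~<>-rule on 6 via w1Rw0]
8. ~(p & q), w1   [~<>-rule on 6 via w1Rw1]
9. ~q, w0   [~&-rule on 7 (branches; this branch)]
Accessibility: w0Rw0, w0Rw1, w1Rw0, w1Rw1
Branch closes: q and ~q both at w0.
(One branch shown.) All branches close.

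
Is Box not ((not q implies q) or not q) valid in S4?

Tableau for the negation not Box not ((not q implies q) or not q):
1. not Box not ((not q implies q) or not q), 0
2. (not q implies q) or not q, 1   [neg-Box-rule on 1: fresh world 1, 0R1]
3. not q, 1   [or-rule on 2 (branches; this branch)]
Accessibility: 0R0, 0R1, 1R1
The negation has an open branch (countermodel exists).

Not valid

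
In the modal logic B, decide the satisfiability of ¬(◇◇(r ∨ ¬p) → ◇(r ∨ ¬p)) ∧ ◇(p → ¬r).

1. ¬(◇◇(r ∨ ¬p) → ◇(r ∨ ¬p)) ∧ ◇(p → ¬r), 0
2. ¬(◇◇(r ∨ ¬p) → ◇(r ∨ ¬p)), 0   [∧-rule on 1]
3. ◇(p → ¬r), 0   [∧-rule on 1]
4. ◇◇(r ∨ ¬p), 0   [¬→-rule on 2]
5. ¬◇(r ∨ ¬p), 0   [¬→-rule on 2]
6. ¬(r ∨ ¬p), 0   [¬◇-rule on 5 via 0R0]
7. ¬r, 0   [¬∨-rule on 6]
8. p, 0   [¬∨-rule on 6]
9. p → ¬r, 1   [◇-rule on 3: fresh world 1, 0R1]
10. ¬(r ∨ ¬p), 1   [¬◇-rule on 5 via 0R1]
11. ¬r, 1   [¬∨-rule on 10]
12. p, 1   [¬∨-rule on 10]
13. ◇(r ∨ ¬p), 2   [◇-rule on 4: fresh world 2, 0R2]
14. ¬(r ∨ ¬p), 2   [¬◇-rule on 5 via 0R2]
15. ¬r, 2   [¬∨-rule on 14]
16. p, 2   [¬∨-rule on 14]
17. r ∨ ¬p, 3   [◇-rule on 13: fresh world 3, 2R3]
18. ¬p, 3   [∨-rule on 17 (branches; this branch)]
Accessibility: 0R0, 0R1, 0R2, 1R0, 1R1, 2R0, 2R2, 2R3, 3R2, 3R3

Satisfiable (open branch found)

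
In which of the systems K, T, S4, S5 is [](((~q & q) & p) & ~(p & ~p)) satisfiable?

K

T-tableau for the formula:
1. [](((~q & q) & p) & ~(p & ~p)), 0
2. ((~q & q) & p) & ~(p & ~p), 0
3. (~q & q) & p, 0
4. ~(p & ~p), 0
5. ~q & q, 0
6. p, 0
7. ~q, 0
8. q, 0
Accessibility: 0R0
Branch closes: q and ~q both at 0.
Every branch closes (one shown): unsatisfiable in T, hence also in S4, S5 (every S4/S5-frame is a T-frame).
K-tableau for the formula:
1. [](((~q & q) & p) & ~(p & ~p)), 0
Complete open branch: satisfiable in K.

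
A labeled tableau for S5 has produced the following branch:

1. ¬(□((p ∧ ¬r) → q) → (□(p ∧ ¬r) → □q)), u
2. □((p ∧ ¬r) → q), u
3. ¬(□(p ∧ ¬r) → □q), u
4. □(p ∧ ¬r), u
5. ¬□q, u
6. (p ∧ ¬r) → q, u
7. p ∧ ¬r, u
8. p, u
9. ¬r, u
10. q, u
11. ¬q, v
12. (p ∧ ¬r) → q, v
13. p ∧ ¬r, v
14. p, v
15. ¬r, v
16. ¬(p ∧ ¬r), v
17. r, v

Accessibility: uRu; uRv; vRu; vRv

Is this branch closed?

Closed

Both r and ¬r appear at v.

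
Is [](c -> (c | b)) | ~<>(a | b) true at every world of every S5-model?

Tableau for the negation ~([](c -> (c | b)) | ~<>(a | b)):
1. ~([](c -> (c | b)) | ~<>(a | b)), u
2. ~[](c -> (c | b)), u
3. <>(a | b), u
4. ~(c -> (c | b)), v
5. c, v
6. ~(c | b), v
7. ~c, v
8. ~b, v
Accessibility: uRu, uRv, vRu, vRv
Branch closes: c and ~c both at v.
Every branch of the negation's tableau closes; the branch above is one of them.

Valid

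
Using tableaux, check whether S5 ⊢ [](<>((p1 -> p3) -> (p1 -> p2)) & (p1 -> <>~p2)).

Tableau for the negation ~[](<>((p1 -> p3) -> (p1 -> p2)) & (p1 -> <>~p2)):
1. ~[](<>((p1 -> p3) -> (p1 -> p2)) & (p1 -> <>~p2)), u
2. ~(<>((p1 -> p3) -> (p1 -> p2)) & (p1 -> <>~p2)), v
3. ~(p1 -> <>~p2), v
4. p1, v
5. ~<>~p2, v
6. p2, u
7. p2, v
Accessibility: uRu, uRv, vRu, vRv
The negation has an open branch (countermodel exists).

Not valid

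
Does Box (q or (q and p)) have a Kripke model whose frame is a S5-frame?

1. Box (q or (q and p)), u
2. q or (q and p), u
3. q and p, u
4. q, u
5. p, u
Accessibility: uRu

Satisfiable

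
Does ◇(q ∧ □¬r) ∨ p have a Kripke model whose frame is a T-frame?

1. ◇(q ∧ □¬r) ∨ p, w0
2. p, w0   [∨-rule on 1 (branches; this branch)]
Accessibility: w0Rw0

Satisfiable (open branch found)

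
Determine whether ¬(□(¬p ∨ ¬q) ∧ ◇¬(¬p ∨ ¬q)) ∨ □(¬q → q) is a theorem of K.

Tableau for the negation ¬(¬(□(¬p ∨ ¬q) ∧ ◇¬(¬p ∨ ¬q)) ∨ □(¬q → q)):
1. ¬(¬(□(¬p ∨ ¬q) ∧ ◇¬(¬p ∨ ¬q)) ∨ □(¬q → q)), 0
2. □(¬p ∨ ¬q) ∧ ◇¬(¬p ∨ ¬q), 0   [¬∨-rule on 1]
3. ¬□(¬q → q), 0   [¬∨-rule on 1]
4. □(¬p ∨ ¬q), 0   [∧-rule on 2]
5. ◇¬(¬p ∨ ¬q), 0   [∧-rule on 2]
6. ¬(¬q → q), 1   [¬□-rule on 3: fresh world 1, 0R1]
7. ¬q, 1   [¬→-rule on 6]
8. ¬p ∨ ¬q, 1   [□-rule on 4 via 0R1]
9. ¬(¬p ∨ ¬q), 2   [◇-rule on 5: fresh world 2, 0R2]
10. p, 2   [¬∨-rule on 9]
11. q, 2   [¬∨-rule on 9]
12. ¬p ∨ ¬q, 2   [□-rule on 4 via 0R2]
13. ¬q, 2   [∨-rule on 12 (branches; this branch)]
Accessibility: 0R1, 0R2
Branch closes: q and ¬q both at 2.
All branches of the negation close; one closing branch shown above.

Valid in K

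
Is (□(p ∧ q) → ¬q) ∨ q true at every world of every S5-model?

Tableau for the negation ¬((□(p ∧ q) → ¬q) ∨ q):
1. ¬((□(p ∧ q) → ¬q) ∨ q), u
2. ¬(□(p ∧ q) → ¬q), u
3. ¬q, u
4. □(p ∧ q), u
5. q, u
Accessibility: uRu
Branch closes: q and ¬q both at u.
All branches of the negation close; one closing branch shown above.

Valid in S5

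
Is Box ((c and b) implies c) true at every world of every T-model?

Yes, valid

Tableau for the negation not Box ((c and b) implies c):
1. not Box ((c and b) implies c), w0
2. not ((c and b) implies c), w1   [neg-Box-rule on 1: fresh world w1, w0Rw1]
3. c and b, w1   [neg-implies-rule on 2]
4. not c, w1   [neg-implies-rule on 2]
5. c, w1   [and-rule on 3]
6. b, w1   [and-rule on 3]
Accessibility: w0Rw0, w0Rw1, w1Rw1
Branch closes: c and not c both at w1.
Every branch of the negation's tableau closes; the branch above is one of them.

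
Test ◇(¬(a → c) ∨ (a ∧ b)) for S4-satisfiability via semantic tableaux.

1. ◇(¬(a → c) ∨ (a ∧ b)), 0
2. ¬(a → c) ∨ (a ∧ b), 1   [◇-rule on 1: fresh world 1, 0R1]
3. a ∧ b, 1   [∨-rule on 2 (branches; this branch)]
4. a, 1   [∧-rule on 3]
5. b, 1   [∧-rule on 3]
Accessibility: 0R0, 0R1, 1R1

Satisfiable (open branch found)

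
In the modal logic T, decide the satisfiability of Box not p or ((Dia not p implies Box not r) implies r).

1. Box not p or ((Dia not p implies Box not r) implies r), 0
2. (Dia not p implies Box not r) implies r, 0   [or-rule on 1 (branches; this branch)]
3. r, 0   [implies-rule on 2 (branches; this branch)]
Accessibility: 0R0

Satisfiable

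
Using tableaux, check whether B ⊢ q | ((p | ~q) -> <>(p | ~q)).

Yes, valid

Tableau for the negation ~(q | ((p | ~q) -> <>(p | ~q))):
1. ~(q | ((p | ~q) -> <>(p | ~q))), 0
2. ~q, 0
3. ~((p | ~q) -> <>(p | ~q)), 0
4. p | ~q, 0
5. ~<>(p | ~q), 0
6. ~(p | ~q), 0
7. ~p, 0
8. q, 0
Accessibility: 0R0
Branch closes: q and ~q both at 0.
All branches of the negation close; one closing branch shown above.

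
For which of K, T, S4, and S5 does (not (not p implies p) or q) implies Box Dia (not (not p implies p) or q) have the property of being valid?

S5

S5-tableau for the negation not ((not (not p implies p) or q) implies Box Dia (not (not p implies p) or q)):
1. not ((not (not p implies p) or q) implies Box Dia (not (not p implies p) or q)), u
2. not (not p implies p) or q, u
3. not Box Dia (not (not p implies p) or q), u
4. not (not p implies p), u
5. not p, u
6. not Dia (not (not p implies p) or q), v
7. not (not (not p implies p) or q), u
8. not p implies p, u
9. not q, u
10. not (not (not p implies p) or q), v
11. not p implies p, v
12. not q, v
13. p, u
Accessibility: uRu, uRv, vRu, vRv
Branch closes: p and not p both at u.
Every branch closes (one shown): valid in S5.
S4-tableau for the negation not ((not (not p implies p) or q) implies Box Dia (not (not p implies p) or q)):
1. not ((not (not p implies p) or q) implies Box Dia (not (not p implies p) or q)), u
2. not (not p implies p) or q, u
3. not Box Dia (not (not p implies p) or q), u
4. q, u
5. not Dia (not (not p implies p) or q), v
6. not (not (not p implies p) or q), v
7. not p implies p, v
8. not q, v
9. p, v
Accessibility: uRu, uRv, vRv
Complete open branch: countermodel on an S4-frame, so not valid in S4, nor in K, T (the same frame is also a K-frame and a T-frame).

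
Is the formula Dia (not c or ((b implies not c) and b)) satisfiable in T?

1. Dia (not c or ((b implies not c) and b)), w0
2. not c or ((b implies not c) and b), w1
3. (b implies not c) and b, w1
4. b implies not c, w1
5. b, w1
6. not c, w1
Accessibility: w0Rw0, w0Rw1, w1Rw1

Yes, satisfiable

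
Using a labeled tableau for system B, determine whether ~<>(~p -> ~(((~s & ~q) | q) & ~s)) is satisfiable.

Satisfiable (open branch found)

1. ~<>(~p -> ~(((~s & ~q) | q) & ~s)), 0
2. ~(~p -> ~(((~s & ~q) | q) & ~s)), 0   [~<>-rule on 1 via 0R0]
3. ~p, 0   [~->-rule on 2]
4. ((~s & ~q) | q) & ~s, 0   [~->-rule on 2]
5. (~s & ~q) | q, 0   [&-rule on 4]
6. ~s, 0   [&-rule on 4]
7. q, 0   [|-rule on 5 (branches; this branch)]
Accessibility: 0R0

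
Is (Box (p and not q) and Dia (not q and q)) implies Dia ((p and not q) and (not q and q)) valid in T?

Yes, valid

Tableau for the negation not ((Box (p and not q) and Dia (not q and q)) implies Dia ((p and not q) and (not q and q))):
1. not ((Box (p and not q) and Dia (not q and q)) implies Dia ((p and not q) and (not q and q))), w0
2. Box (p and not q) and Dia (not q and q), w0   [neg-implies-rule on 1]
3. not Dia ((p and not q) and (not q and q)), w0   [neg-implies-rule on 1]
4. Box (p and not q), w0   [and-rule on 2]
5. Dia (not q and q), w0   [and-rule on 2]
6. not ((p and not q) and (not q and q)), w0   [neg-Dia-rule on 3 via w0Rw0]
7. p and not q, w0   [Box-rule on 4 via w0Rw0]
8. p, w0   [and-rule on 7]
9. not q, w0   [and-rule on 7]
10. not (not q and q), w0   [neg-and-rule on 6 (branches; this branch)]
11. not q and q, w1   [Dia-rule on 5: fresh world w1, w0Rw1]
12. not q, w1   [and-rule on 11]
13. q, w1   [and-rule on 11]
Accessibility: w0Rw0, w0Rw1, w1Rw1
Branch closes: q and not q both at w1.
Every branch of the negation's tableau closes; the branch above is one of them.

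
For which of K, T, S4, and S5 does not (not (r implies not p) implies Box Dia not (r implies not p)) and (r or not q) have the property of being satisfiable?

S4-tableau for the formula:
1. not (not (r implies not p) implies Box Dia not (r implies not p)) and (r or not q), 0
2. not (not (r implies not p) implies Box Dia not (r implies not p)), 0
3. r or not q, 0
4. not (r implies not p), 0
5. not Box Dia not (r implies not p), 0
6. r, 0
7. p, 0
8. not q, 0
9. not Dia not (r implies not p), 1
10. r implies not p, 1
11. not p, 1
Accessibility: 0R0, 0R1, 1R1
Complete open branch: satisfiable in S4, hence also in K, T (this S4-model is also a K-model and a T-model).
S5-tableau for the formula:
1. not (not (r implies not p) implies Box Dia not (r implies not p)) and (r or not q), 0
2. not (not (r implies not p) implies Box Dia not (r implies not p)), 0
3. r or not q, 0
4. not (r implies not p), 0
5. not Box Dia not (r implies not p), 0
6. r, 0
7. p, 0
8. not q, 0
9. not Dia not (r implies not p), 1
10. r implies not p, 0
11. r implies not p, 1
12. not p, 0
Accessibility: 0R0, 0R1, 1R0, 1R1
Branch closes: p and not p both at 0.
Every branch closes (one shown): unsatisfiable in S5.

K, T, S4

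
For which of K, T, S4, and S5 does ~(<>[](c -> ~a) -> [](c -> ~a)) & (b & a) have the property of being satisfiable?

S5-tableau for the formula:
1. ~(<>[](c -> ~a) -> [](c -> ~a)) & (b & a), w0
2. ~(<>[](c -> ~a) -> [](c -> ~a)), w0   [&-rule on 1]
3. b & a, w0   [&-rule on 1]
4. <>[](c -> ~a), w0   [~->-rule on 2]
5. ~[](c -> ~a), w0   [~->-rule on 2]
6. b, w0   [&-rule on 3]
7. a, w0   [&-rule on 3]
8. [](c -> ~a), w1   [<>-rule on 4: fresh world w1, w0Rw1]
9. c -> ~a, w0   [[]-rule on 8 via w1Rw0]
10. c -> ~a, w1   [[]-rule on 8 via w1Rw1]
11. ~c, w0   [->-rule on 9 (branches; this branch)]
12. ~a, w1   [->-rule on 10 (branches; this branch)]
13. ~(c -> ~a), w2   [~[]-rule on 5: fresh world w2, w0Rw2]
14. c, w2   [~->-rule on 13]
15. a, w2   [~->-rule on 13]
16. c -> ~a, w2   [[]-rule on 8 via w1Rw2]
17. ~a, w2   [->-rule on 16 (branches; this branch)]
Accessibility: w0Rw0, w0Rw1, w0Rw2, w1Rw0, w1Rw1, w1Rw2, w2Rw0, w2Rw1, w2Rw2
Branch closes: a and ~a both at w2.
Every branch closes (one shown): unsatisfiable in S5.
S4-tableau for the formula:
1. ~(<>[](c -> ~a) -> [](c -> ~a)) & (b & a), w0
2. ~(<>[](c -> ~a) -> [](c -> ~a)), w0   [&-rule on 1]
3. b & a, w0   [&-rule on 1]
4. <>[](c -> ~a), w0   [~->-rule on 2]
5. ~[](c -> ~a), w0   [~->-rule on 2]
6. b, w0   [&-rule on 3]
7. a, w0   [&-rule on 3]
8. [](c -> ~a), w1   [<>-rule on 4: fresh world w1, w0Rw1]
9. c -> ~a, w1   [[]-rule on 8 via w1Rw1]
10. ~a, w1   [->-rule on 9 (branches; this branch)]
11. ~(c -> ~a), w2   [~[]-rule on 5: fresh world w2, w0Rw2]
12. c, w2   [~->-rule on 11]
13. a, w2   [~->-rule on 11]
Accessibility: w0Rw0, w0Rw1, w0Rw2, w1Rw1, w2Rw2
Complete open branch: satisfiable in S4, hence also in K, T (this S4-model is also a K-model and a T-model).

K, T, S4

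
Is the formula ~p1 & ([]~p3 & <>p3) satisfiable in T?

Unsatisfiable (every branch closes)

1. ~p1 & ([]~p3 & <>p3), 0
2. ~p1, 0
3. []~p3 & <>p3, 0
4. []~p3, 0
5. <>p3, 0
6. ~p3, 0
7. p3, 1
8. ~p3, 1
Accessibility: 0R0, 0R1, 1R1
Branch closes: p3 and ~p3 both at 1.
(One branch shown.) All branches close.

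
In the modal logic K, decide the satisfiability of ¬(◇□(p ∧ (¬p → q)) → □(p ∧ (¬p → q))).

1. ¬(◇□(p ∧ (¬p → q)) → □(p ∧ (¬p → q))), w0
2. ◇□(p ∧ (¬p → q)), w0
3. ¬□(p ∧ (¬p → q)), w0
4. □(p ∧ (¬p → q)), w1
5. ¬(p ∧ (¬p → q)), w2
6. ¬(¬p → q), w2
7. ¬p, w2
8. ¬q, w2
Accessibility: w0Rw1, w0Rw2

Yes, satisfiable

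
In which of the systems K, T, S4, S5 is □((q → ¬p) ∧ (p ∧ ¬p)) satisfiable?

K-tableau for the formula:
1. □((q → ¬p) ∧ (p ∧ ¬p)), w0
Complete open branch: satisfiable in K.
T-tableau for the formula:
1. □((q → ¬p) ∧ (p ∧ ¬p)), w0
2. (q → ¬p) ∧ (p ∧ ¬p), w0
3. q → ¬p, w0
4. p ∧ ¬p, w0
5. p, w0
6. ¬p, w0
Accessibility: w0Rw0
Branch closes: p and ¬p both at w0.
Every branch closes (one shown): unsatisfiable in T, hence also in S4, S5 (every S4/S5-frame is a T-frame).

K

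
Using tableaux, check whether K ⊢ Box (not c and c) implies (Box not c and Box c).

Tableau for the negation not (Box (not c and c) implies (Box not c and Box c)):
1. not (Box (not c and c) implies (Box not c and Box c)), w0
2. Box (not c and c), w0
3. not (Box not c and Box c), w0
4. not Box c, w0
5. not c, w1
6. not c and c, w1
7. c, w1
Accessibility: w0Rw1
Branch closes: c and not c both at w1.
Every branch of the negation's tableau closes; the branch above is one of them.

Yes, valid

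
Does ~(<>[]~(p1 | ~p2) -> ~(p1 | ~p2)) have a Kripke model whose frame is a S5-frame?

1. ~(<>[]~(p1 | ~p2) -> ~(p1 | ~p2)), u
2. <>[]~(p1 | ~p2), u
3. p1 | ~p2, u
4. ~p2, u
5. []~(p1 | ~p2), v
6. ~(p1 | ~p2), u
7. ~p1, u
8. p2, u
Accessibility: uRu, uRv, vRu, vRv
Branch closes: p2 and ~p2 both at u.
Every branch closes; the branch above is one of them.

Unsatisfiable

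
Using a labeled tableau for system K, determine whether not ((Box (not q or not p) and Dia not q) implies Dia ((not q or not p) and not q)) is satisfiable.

No, unsatisfiable

1. not ((Box (not q or not p) and Dia not q) implies Dia ((not q or not p) and not q)), u
2. Box (not q or not p) and Dia not q, u
3. not Dia ((not q or not p) and not q), u
4. Box (not q or not p), u
5. Dia not q, u
6. not q, v
7. not ((not q or not p) and not q), v
8. not q or not p, v
9. not (not q or not p), v
10. q, v
11. p, v
Accessibility: uRv
Branch closes: q and not q both at v.
(One branch shown.) All branches close.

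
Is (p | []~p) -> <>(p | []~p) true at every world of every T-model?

Valid

Tableau for the negation ~((p | []~p) -> <>(p | []~p)):
1. ~((p | []~p) -> <>(p | []~p)), 0
2. p | []~p, 0
3. ~<>(p | []~p), 0
4. ~(p | []~p), 0
5. ~p, 0
6. ~[]~p, 0
7. []~p, 0
8. p, 1
9. ~(p | []~p), 1
10. ~p, 1
11. ~[]~p, 1
Accessibility: 0R0, 0R1, 1R1
Branch closes: p and ~p both at 1.
Every branch of the negation's tableau closes; the branch above is one of them.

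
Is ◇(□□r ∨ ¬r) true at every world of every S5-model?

Valid in S5

Tableau for the negation ¬◇(□□r ∨ ¬r):
1. ¬◇(□□r ∨ ¬r), w0
2. ¬(□□r ∨ ¬r), w0
3. ¬□□r, w0
4. r, w0
5. ¬□r, w1
6. ¬(□□r ∨ ¬r), w1
7. ¬□□r, w1
8. r, w1
9. ¬r, w2
10. ¬(□□r ∨ ¬r), w2
11. ¬□□r, w2
12. r, w2
Accessibility: w0Rw0, w0Rw1, w0Rw2, w1Rw0, w1Rw1, w1Rw2, w2Rw0, w2Rw1, w2Rw2
Branch closes: r and ¬r both at w2.
All branches of the negation close; one closing branch shown above.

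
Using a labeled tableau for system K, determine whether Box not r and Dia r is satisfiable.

Unsatisfiable (every branch closes)

1. Box not r and Dia r, 0
2. Box not r, 0
3. Dia r, 0
4. r, 1
5. not r, 1
Accessibility: 0R1
Branch closes: r and not r both at 1.
Every branch closes; the branch above is one of them.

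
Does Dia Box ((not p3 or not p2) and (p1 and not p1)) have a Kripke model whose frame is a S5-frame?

1. Dia Box ((not p3 or not p2) and (p1 and not p1)), w0
2. Box ((not p3 or not p2) and (p1 and not p1)), w1
3. (not p3 or not p2) and (p1 and not p1), w0
4. not p3 or not p2, w0
5. p1 and not p1, w0
6. p1, w0
7. not p1, w0
Accessibility: w0Rw0, w0Rw1, w1Rw0, w1Rw1
Branch closes: p1 and not p1 both at w0.
All branches of the tableau close; one closing branch shown above.

No, unsatisfiable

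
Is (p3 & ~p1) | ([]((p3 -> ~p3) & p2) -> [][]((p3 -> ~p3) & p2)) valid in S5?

Yes, valid

Tableau for the negation ~((p3 & ~p1) | ([]((p3 -> ~p3) & p2) -> [][]((p3 -> ~p3) & p2))):
1. ~((p3 & ~p1) | ([]((p3 -> ~p3) & p2) -> [][]((p3 -> ~p3) & p2))), w0
2. ~(p3 & ~p1), w0
3. ~([]((p3 -> ~p3) & p2) -> [][]((p3 -> ~p3) & p2)), w0
4. []((p3 -> ~p3) & p2), w0
5. ~[][]((p3 -> ~p3) & p2), w0
6. (p3 -> ~p3) & p2, w0
7. p3 -> ~p3, w0
8. p2, w0
9. p1, w0
10. ~p3, w0
11. ~[]((p3 -> ~p3) & p2), w1
12. (p3 -> ~p3) & p2, w1
13. p3 -> ~p3, w1
14. p2, w1
15. ~p3, w1
16. ~((p3 -> ~p3) & p2), w2
17. (p3 -> ~p3) & p2, w2
18. p3 -> ~p3, w2
19. p2, w2
20. ~(p3 -> ~p3), w2
21. p3, w2
22. ~p3, w2
Accessibility: w0Rw0, w0Rw1, w0Rw2, w1Rw0, w1Rw1, w1Rw2, w2Rw0, w2Rw1, w2Rw2
Branch closes: p3 and ~p3 both at w2.
All branches of the negation close; one closing branch shown above.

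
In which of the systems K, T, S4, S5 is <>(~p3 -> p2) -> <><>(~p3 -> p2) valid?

T, S4, S5

T-tableau for the negation ~(<>(~p3 -> p2) -> <><>(~p3 -> p2)):
1. ~(<>(~p3 -> p2) -> <><>(~p3 -> p2)), u
2. <>(~p3 -> p2), u   [~->-rule on 1]
3. ~<><>(~p3 -> p2), u   [~->-rule on 1]
4. ~<>(~p3 -> p2), u   [~<>-rule on 3 via uRu]
5. ~(~p3 -> p2), u   [~<>-rule on 4 via uRu]
6. ~p3, u   [~->-rule on 5]
7. ~p2, u   [~->-rule on 5]
8. ~p3 -> p2, v   [<>-rule on 2: fresh world v, uRv]
9. ~<>(~p3 -> p2), v   [~<>-rule on 3 via uRv]
10. ~(~p3 -> p2), v   [~<>-rule on 4 via uRv]
11. ~p3, v   [~->-rule on 10]
12. ~p2, v   [~->-rule on 10]
13. p2, v   [->-rule on 8 (branches; this branch)]
Accessibility: uRu, uRv, vRv
Branch closes: p2 and ~p2 both at v.
Every branch closes (one shown): valid in T, hence also in S4, S5 (every theorem of T is a theorem of S4 and S5).
K-tableau for the negation ~(<>(~p3 -> p2) -> <><>(~p3 -> p2)):
1. ~(<>(~p3 -> p2) -> <><>(~p3 -> p2)), u
2. <>(~p3 -> p2), u   [~->-rule on 1]
3. ~<><>(~p3 -> p2), u   [~->-rule on 1]
4. ~p3 -> p2, v   [<>-rule on 2: fresh world v, uRv]
5. ~<>(~p3 -> p2), v   [~<>-rule on 3 via uRv]
6. p2, v   [->-rule on 4 (branches; this branch)]
Accessibility: uRv
Complete open branch: countermodel on a K-frame, so not valid in K.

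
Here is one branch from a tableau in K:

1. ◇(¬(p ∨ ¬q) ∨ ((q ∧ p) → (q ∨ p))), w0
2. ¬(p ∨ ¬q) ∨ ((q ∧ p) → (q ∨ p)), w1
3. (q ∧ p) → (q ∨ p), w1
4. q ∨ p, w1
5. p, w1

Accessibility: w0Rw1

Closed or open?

Open

No world carries both an atom and its negation.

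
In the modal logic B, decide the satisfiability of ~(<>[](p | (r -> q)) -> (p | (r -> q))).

Unsatisfiable (every branch closes)

1. ~(<>[](p | (r -> q)) -> (p | (r -> q))), w0
2. <>[](p | (r -> q)), w0
3. ~(p | (r -> q)), w0
4. ~p, w0
5. ~(r -> q), w0
6. r, w0
7. ~q, w0
8. [](p | (r -> q)), w1
9. p | (r -> q), w0
10. p | (r -> q), w1
11. r -> q, w0
12. r -> q, w1
13. q, w0
Accessibility: w0Rw0, w0Rw1, w1Rw0, w1Rw1
Branch closes: q and ~q both at w0.
(One branch shown.) All branches close.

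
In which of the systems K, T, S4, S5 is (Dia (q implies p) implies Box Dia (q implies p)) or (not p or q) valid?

S4-tableau for the negation not ((Dia (q implies p) implies Box Dia (q implies p)) or (not p or q)):
1. not ((Dia (q implies p) implies Box Dia (q implies p)) or (not p or q)), u
2. not (Dia (q implies p) implies Box Dia (q implies p)), u
3. not (not p or q), u
4. Dia (q implies p), u
5. not Box Dia (q implies p), u
6. p, u
7. not q, u
8. q implies p, v
9. p, v
10. not Dia (q implies p), w
11. not (q implies p), w
12. q, w
13. not p, w
Accessibility: uRu, uRv, uRw, vRv, wRw
Complete open branch: countermodel on an S4-frame, so not valid in S4, nor in K, T (the same frame is also a K-frame and a T-frame).
S5-tableau for the negation not ((Dia (q implies p) implies Box Dia (q implies p)) or (not p or q)):
1. not ((Dia (q implies p) implies Box Dia (q implies p)) or (not p or q)), u
2. not (Dia (q implies p) implies Box Dia (q implies p)), u
3. not (not p or q), u
4. Dia (q implies p), u
5. not Box Dia (q implies p), u
6. p, u
7. not q, u
8. q implies p, v
9. p, v
10. not Dia (q implies p), w
11. not (q implies p), u
12. q, u
13. not p, u
Accessibility: uRu, uRv, uRw, vRu, vRv, vRw, wRu, wRv, wRw
Branch closes: q and not q both at u.
Every branch closes (one shown): valid in S5.

S5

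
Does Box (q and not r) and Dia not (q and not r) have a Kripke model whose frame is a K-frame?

1. Box (q and not r) and Dia not (q and not r), w0
2. Box (q and not r), w0   [and-rule on 1]
3. Dia not (q and not r), w0   [and-rule on 1]
4. not (q and not r), w1   [Dia-rule on 3: fresh world w1, w0Rw1]
5. q and not r, w1   [Box-rule on 2 via w0Rw1]
6. q, w1   [and-rule on 5]
7. not r, w1   [and-rule on 5]
8. r, w1   [neg-and-rule on 4 (branches; this branch)]
Accessibility: w0Rw1
Branch closes: r and not r both at w1.
All branches of the tableau close; one closing branch shown above.

Unsatisfiable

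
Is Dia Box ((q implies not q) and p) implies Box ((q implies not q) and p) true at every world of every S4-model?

No, not valid

Tableau for the negation not (Dia Box ((q implies not q) and p) implies Box ((q implies not q) and p)):
1. not (Dia Box ((q implies not q) and p) implies Box ((q implies not q) and p)), w0
2. Dia Box ((q implies not q) and p), w0
3. not Box ((q implies not q) and p), w0
4. Box ((q implies not q) and p), w1
5. (q implies not q) and p, w1
6. q implies not q, w1
7. p, w1
8. not q, w1
9. not ((q implies not q) and p), w2
10. not p, w2
Accessibility: w0Rw0, w0Rw1, w0Rw2, w1Rw1, w2Rw2
The negation has an open branch (countermodel exists).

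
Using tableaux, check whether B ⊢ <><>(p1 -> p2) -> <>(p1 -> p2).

Tableau for the negation ~(<><>(p1 -> p2) -> <>(p1 -> p2)):
1. ~(<><>(p1 -> p2) -> <>(p1 -> p2)), 0
2. <><>(p1 -> p2), 0
3. ~<>(p1 -> p2), 0
4. ~(p1 -> p2), 0
5. p1, 0
6. ~p2, 0
7. <>(p1 -> p2), 1
8. ~(p1 -> p2), 1
9. p1, 1
10. ~p2, 1
11. p1 -> p2, 2
12. p2, 2
Accessibility: 0R0, 0R1, 1R0, 1R1, 1R2, 2R1, 2R2
The negation has an open branch (countermodel exists).

No, not valid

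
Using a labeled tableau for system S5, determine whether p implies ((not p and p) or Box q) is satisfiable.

Satisfiable (open branch found)

1. p implies ((not p and p) or Box q), 0
2. (not p and p) or Box q, 0
3. Box q, 0
4. q, 0
Accessibility: 0R0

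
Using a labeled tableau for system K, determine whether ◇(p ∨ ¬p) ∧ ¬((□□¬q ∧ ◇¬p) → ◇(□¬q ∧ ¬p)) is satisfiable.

1. ◇(p ∨ ¬p) ∧ ¬((□□¬q ∧ ◇¬p) → ◇(□¬q ∧ ¬p)), u
2. ◇(p ∨ ¬p), u   [∧-rule on 1]
3. ¬((□□¬q ∧ ◇¬p) → ◇(□¬q ∧ ¬p)), u   [∧-rule on 1]
4. □□¬q ∧ ◇¬p, u   [¬→-rule on 3]
5. ¬◇(□¬q ∧ ¬p), u   [¬→-rule on 3]
6. □□¬q, u   [∧-rule on 4]
7. ◇¬p, u   [∧-rule on 4]
8. p ∨ ¬p, v   [◇-rule on 2: fresh world v, uRv]
9. ¬(□¬q ∧ ¬p), v   [¬◇-rule on 5 via uRv]
10. □¬q, v   [□-rule on 6 via uRv]
11. ¬p, v   [∨-rule on 8 (branches; this branch)]
12. ¬□¬q, v   [¬∧-rule on 9 (branches; this branch)]
13. ¬p, w   [◇-rule on 7: fresh world w, uRw]
14. ¬(□¬q ∧ ¬p), w   [¬◇-rule on 5 via uRw]
15. □¬q, w   [□-rule on 6 via uRw]
16. ¬□¬q, w   [¬∧-rule on 14 (branches; this branch)]
17. q, x   [¬□-rule on 12: fresh world x, vRx]
18. ¬q, x   [□-rule on 10 via vRx]
Accessibility: uRv, uRw, vRx
Branch closes: q and ¬q both at x.
All branches of the tableau close; one closing branch shown above.

Unsatisfiable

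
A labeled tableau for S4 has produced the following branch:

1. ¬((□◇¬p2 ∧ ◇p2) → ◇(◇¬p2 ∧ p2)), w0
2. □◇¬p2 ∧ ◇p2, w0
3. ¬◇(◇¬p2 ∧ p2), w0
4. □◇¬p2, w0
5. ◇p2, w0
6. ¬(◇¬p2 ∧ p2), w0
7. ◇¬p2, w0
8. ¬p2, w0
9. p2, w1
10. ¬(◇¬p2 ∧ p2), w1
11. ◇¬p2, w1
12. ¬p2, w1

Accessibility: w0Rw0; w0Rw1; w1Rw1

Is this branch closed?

Closed

Both p2 and ¬p2 appear at w1.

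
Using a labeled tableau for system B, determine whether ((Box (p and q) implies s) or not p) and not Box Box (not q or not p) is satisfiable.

1. ((Box (p and q) implies s) or not p) and not Box Box (not q or not p), u
2. (Box (p and q) implies s) or not p, u
3. not Box Box (not q or not p), u
4. not p, u
5. not Box (not q or not p), v
6. not (not q or not p), w
7. q, w
8. p, w
Accessibility: uRu, uRv, vRu, vRv, vRw, wRv, wRw

Satisfiable (open branch found)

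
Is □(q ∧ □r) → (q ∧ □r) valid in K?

Tableau for the negation ¬(□(q ∧ □r) → (q ∧ □r)):
1. ¬(□(q ∧ □r) → (q ∧ □r)), 0
2. □(q ∧ □r), 0
3. ¬(q ∧ □r), 0
4. ¬□r, 0
5. ¬r, 1
6. q ∧ □r, 1
7. q, 1
8. □r, 1
Accessibility: 0R1
The negation has an open branch (countermodel exists).

Not valid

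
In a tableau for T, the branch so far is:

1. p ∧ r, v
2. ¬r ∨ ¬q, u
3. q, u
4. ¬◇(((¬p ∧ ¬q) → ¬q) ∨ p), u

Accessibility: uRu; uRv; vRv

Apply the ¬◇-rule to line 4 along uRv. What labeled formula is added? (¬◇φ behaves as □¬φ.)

¬(((¬p ∧ ¬q) → ¬q) ∨ p), v

¬◇φ behaves as □¬φ: propagate the negated body to each accessible world.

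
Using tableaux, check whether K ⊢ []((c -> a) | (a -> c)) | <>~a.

Tableau for the negation ~([]((c -> a) | (a -> c)) | <>~a):
1. ~([]((c -> a) | (a -> c)) | <>~a), 0
2. ~[]((c -> a) | (a -> c)), 0
3. ~<>~a, 0
4. ~((c -> a) | (a -> c)), 1
5. ~(c -> a), 1
6. ~(a -> c), 1
7. c, 1
8. ~a, 1
9. a, 1
10. ~c, 1
Accessibility: 0R1
Branch closes: a and ~a both at 1.
All branches of the negation close; one closing branch shown above.

Valid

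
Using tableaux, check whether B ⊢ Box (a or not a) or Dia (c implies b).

Valid

Tableau for the negation not (Box (a or not a) or Dia (c implies b)):
1. not (Box (a or not a) or Dia (c implies b)), u
2. not Box (a or not a), u   [neg-or-rule on 1]
3. not Dia (c implies b), u   [neg-or-rule on 1]
4. not (c implies b), u   [neg-Dia-rule on 3 via uRu]
5. c, u   [neg-implies-rule on 4]
6. not b, u   [neg-implies-rule on 4]
7. not (a or not a), v   [neg-Box-rule on 2: fresh world v, uRv]
8. not a, v   [neg-or-rule on 7]
9. a, v   [neg-or-rule on 7]
Accessibility: uRu, uRv, vRu, vRv
Branch closes: a and not a both at v.
All branches of the negation close; one closing branch shown above.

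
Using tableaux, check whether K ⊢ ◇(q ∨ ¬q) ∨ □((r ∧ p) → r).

Valid in K

Tableau for the negation ¬(◇(q ∨ ¬q) ∨ □((r ∧ p) → r)):
1. ¬(◇(q ∨ ¬q) ∨ □((r ∧ p) → r)), 0
2. ¬◇(q ∨ ¬q), 0   [¬∨-rule on 1]
3. ¬□((r ∧ p) → r), 0   [¬∨-rule on 1]
4. ¬((r ∧ p) → r), 1   [¬□-rule on 3: fresh world 1, 0R1]
5. r ∧ p, 1   [¬→-rule on 4]
6. ¬r, 1   [¬→-rule on 4]
7. r, 1   [∧-rule on 5]
8. p, 1   [∧-rule on 5]
Accessibility: 0R1
Branch closes: r and ¬r both at 1.
Every branch of the negation's tableau closes; the branch above is one of them.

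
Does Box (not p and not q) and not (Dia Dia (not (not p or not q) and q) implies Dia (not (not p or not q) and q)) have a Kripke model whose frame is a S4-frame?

Unsatisfiable

1. Box (not p and not q) and not (Dia Dia (not (not p or not q) and q) implies Dia (not (not p or not q) and q)), w0
2. Box (not p and not q), w0   [and-rule on 1]
3. not (Dia Dia (not (not p or not q) and q) implies Dia (not (not p or not q) and q)), w0   [and-rule on 1]
4. Dia Dia (not (not p or not q) and q), w0   [neg-implies-rule on 3]
5. not Dia (not (not p or not q) and q), w0   [neg-implies-rule on 3]
6. not p and not q, w0   [Box-rule on 2 via w0Rw0]
7. not p, w0   [and-rule on 6]
8. not q, w0   [and-rule on 6]
9. not (not (not p or not q) and q), w0   [neg-Dia-rule on 5 via w0Rw0]
10. not p or not q, w0   [neg-and-rule on 9 (branches; this branch)]
11. Dia (not (not p or not q) and q), w1   [Dia-rule on 4: fresh world w1, w0Rw1]
12. not p and not q, w1   [Box-rule on 2 via w0Rw1]
13. not p, w1   [and-rule on 12]
14. not q, w1   [and-rule on 12]
15. not (not (not p or not q) and q), w1   [neg-Dia-rule on 5 via w0Rw1]
16. not p or not q, w1   [neg-and-rule on 15 (branches; this branch)]
17. not (not p or not q) and q, w2   [Dia-rule on 11: fresh world w2, w1Rw2]
18. not (not p or not q), w2   [and-rule on 17]
19. q, w2   [and-rule on 17]
20. p, w2   [neg-or-rule on 18]
21. not p and not q, w2   [Box-rule on 2 via w0Rw2]
22. not p, w2   [and-rule on 21]
23. not q, w2   [and-rule on 21]
Accessibility: w0Rw0, w0Rw1, w0Rw2, w1Rw1, w1Rw2, w2Rw2
Branch closes: p and not p both at w2.
All branches of the tableau close; one closing branch shown above.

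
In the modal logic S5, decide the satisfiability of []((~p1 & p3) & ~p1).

Yes, satisfiable

1. []((~p1 & p3) & ~p1), 0
2. (~p1 & p3) & ~p1, 0
3. ~p1 & p3, 0
4. ~p1, 0
5. p3, 0
Accessibility: 0R0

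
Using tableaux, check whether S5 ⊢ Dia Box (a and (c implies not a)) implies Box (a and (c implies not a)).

Valid in S5

Tableau for the negation not (Dia Box (a and (c implies not a)) implies Box (a and (c implies not a))):
1. not (Dia Box (a and (c implies not a)) implies Box (a and (c implies not a))), 0
2. Dia Box (a and (c implies not a)), 0
3. not Box (a and (c implies not a)), 0
4. Box (a and (c implies not a)), 1
5. a and (c implies not a), 0
6. a, 0
7. c implies not a, 0
8. a and (c implies not a), 1
9. a, 1
10. c implies not a, 1
11. not c, 0
12. not c, 1
13. not (a and (c implies not a)), 2
14. a and (c implies not a), 2
15. a, 2
16. c implies not a, 2
17. not (c implies not a), 2
18. c, 2
19. not a, 2
Accessibility: 0R0, 0R1, 0R2, 1R0, 1R1, 1R2, 2R0, 2R1, 2R2
Branch closes: a and not a both at 2.
All branches of the negation close; one closing branch shown above.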